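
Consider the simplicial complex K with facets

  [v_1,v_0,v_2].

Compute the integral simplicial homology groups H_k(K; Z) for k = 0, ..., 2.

Fix the vertex order v_0 < v_1 < v_2 and write every simplex with vertices in increasing order. Then dim K = 2 and the simplices of K are:

  0-simplices (3): [v_0], [v_1], [v_2]
  1-simplices (3): [v_0,v_1], [v_0,v_2], [v_1,v_2]
  2-simplices (1): [v_0,v_1,v_2]

giving chain groups C_0 ≅ Z^3, C_1 ≅ Z^3, C_2 ≅ Z^1.

Boundary ∂_1: C_1 → C_0 sends each edge [p,q] (with p < q) to q − p.
This gives a 3×3 integer matrix of rank 2; reducing to Smith normal form yields diagonal entries (1,1).

∂_2: C_2 → C_1 maps a triangle to the signed sum of its edges. For instance
  ∂[v_0,v_1,v_2] = [v_1,v_2] − [v_0,v_2] + [v_0,v_1].
As a 3×1 matrix over Z this has rank 1, with invariant factors (1).

From H_k ≅ ker(∂_k) / im(∂_{k+1}) we obtain:

  H_0: rank C_0 − rank ∂_1 = 3 − 2 = 1, and the invariant factors of ∂_1 are all 1, so H_0 ≅ Z.
  H_1: rank ker ∂_1 − rank ∂_2 = (3 − 2) − 1 = 0, and the invariant factors of ∂_2 are all 1, so H_1 ≅ 0.
  H_2: rank ker ∂_2 − rank ∂_3 = (1 − 1) − 0 = 0, and there is no ∂_3, so H_2 ≅ 0.

H_0 = Z,  H_1 = 0,  H_2 = 0.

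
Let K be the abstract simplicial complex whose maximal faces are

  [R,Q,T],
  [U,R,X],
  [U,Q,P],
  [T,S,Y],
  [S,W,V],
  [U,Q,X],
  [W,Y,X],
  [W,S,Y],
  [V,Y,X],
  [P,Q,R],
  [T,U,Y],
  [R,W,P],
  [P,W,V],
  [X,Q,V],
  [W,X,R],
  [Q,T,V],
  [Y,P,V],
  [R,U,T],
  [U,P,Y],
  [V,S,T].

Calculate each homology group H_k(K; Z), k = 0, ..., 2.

K has 10 vertices, 30 edges, 20 triangles.
rank ∂_0 = 0, rank ∂_1 = 9 ⇒ b_0 = 10 − 0 − 9 = 1; all invariant factors of ∂_1 are 1 so no torsion. So H_0 ≅ Z.
rank ∂_1 = 9, rank ∂_2 = 20 ⇒ b_1 = 30 − 9 − 20 = 1; ∂_2 has invariant factor(s) [2] giving torsion. So H_1 ≅ Z ⊕ Z/2Z.
rank ∂_2 = 20, rank ∂_3 = 0 ⇒ b_2 = 20 − 20 − 0 = 0. So H_2 ≅ 0.

H_0 = Z,  H_1 = Z ⊕ Z/2Z,  H_2 = 0.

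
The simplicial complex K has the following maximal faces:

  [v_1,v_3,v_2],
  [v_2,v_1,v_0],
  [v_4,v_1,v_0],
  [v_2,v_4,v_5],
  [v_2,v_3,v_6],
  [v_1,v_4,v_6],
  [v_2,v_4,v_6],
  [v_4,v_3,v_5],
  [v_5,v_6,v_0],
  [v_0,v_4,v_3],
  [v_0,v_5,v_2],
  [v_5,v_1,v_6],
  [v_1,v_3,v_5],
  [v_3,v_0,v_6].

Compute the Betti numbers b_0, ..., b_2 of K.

b_0 = 1, b_1 = 2, b_2 = 1.

Order the vertices as v_0 < v_1 < v_2 < v_3 < v_4 < v_5 < v_6. Listing each simplex with vertices in this order, K has dimension 2 with simplices:

  0-simplices (7): [v_0], [v_1], [v_2], [v_3], [v_4], [v_5], [v_6]
  1-simplices (21): (21 of them)
  2-simplices (14): (14 of them)

so the chain groups are C_0 ≅ Z^7, C_1 ≅ Z^21, C_2 ≅ Z^14.

∂_1: C_1 → C_0 maps an edge to its endpoints' difference, ∂[p,q] = q − p. For instance
  ∂[v_2,v_4] = [v_4] − [v_2].
The 7×21 boundary matrix has rank 6 and Smith normal form diag(1,1,1,1,1,1).

Boundary ∂_2: C_2 → C_1 maps a triangle to the signed sum of its edges. For instance
  ∂[v_2,v_4,v_6] = [v_4,v_6] − [v_2,v_6] + [v_2,v_4],
  ∂[v_0,v_5,v_6] = [v_5,v_6] − [v_0,v_6] + [v_0,v_5].
As a 21×14 matrix over Z this has rank 13, with invariant factors (1,1,1,1,1,1,1,1,1,1,1,1,1).

Now H_k = ker ∂_k / im ∂_{k+1}, so:

  H_0: rank C_0 − rank ∂_1 = 7 − 6 = 1, and the invariant factors of ∂_1 are all 1, so H_0 ≅ Z.
  H_1: rank ker ∂_1 − rank ∂_2 = (21 − 6) − 13 = 2, and the invariant factors of ∂_2 are all 1, so H_1 ≅ Z^2.
  H_2: rank ker ∂_2 − rank ∂_3 = (14 − 13) − 0 = 1, and there is no ∂_3, so H_2 ≅ Z.

(K is a triangulation of the torus T^2.)

Hence the Betti numbers are b_0 = 1, b_1 = 2, b_2 = 1.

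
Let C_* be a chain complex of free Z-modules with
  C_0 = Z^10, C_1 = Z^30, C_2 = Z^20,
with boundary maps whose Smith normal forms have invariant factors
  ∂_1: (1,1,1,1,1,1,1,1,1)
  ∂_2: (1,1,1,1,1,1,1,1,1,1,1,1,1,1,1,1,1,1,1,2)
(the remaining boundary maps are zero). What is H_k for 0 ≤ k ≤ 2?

H_0 = Z,  H_1 = Z × Z/2,  H_2 = 0.

H_0: b_0 = 10 − 0 − 9 = 1; torsion from ∂_1 factors > 1: none. So H_0 = Z.
H_1: b_1 = 30 − 9 − 20 = 1; torsion from ∂_2 factors > 1: [2]. So H_1 = Z × Z/2.
H_2: b_2 = 20 − 20 − 0 = 0; torsion from ∂_3 factors > 1: none. So H_2 = 0.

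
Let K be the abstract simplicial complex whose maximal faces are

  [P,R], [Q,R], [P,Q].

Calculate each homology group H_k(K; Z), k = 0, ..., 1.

H_0 = Z,  H_1 = Z.

K has 3 vertices, 3 edges.
rank ∂_0 = 0, rank ∂_1 = 2 ⇒ b_0 = 3 − 0 − 2 = 1; all invariant factors of ∂_1 are 1 so no torsion. So H_0 = Z.
rank ∂_1 = 2, rank ∂_2 = 0 ⇒ b_1 = 3 − 2 − 0 = 1. So H_1 = Z.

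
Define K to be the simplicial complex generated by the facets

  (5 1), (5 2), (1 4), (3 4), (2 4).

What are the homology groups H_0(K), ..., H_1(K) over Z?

Fix the vertex order 1 < 2 < 3 < 4 < 5 and write every simplex with vertices in increasing order. Then dim K = 1 and the simplices of K are:

  0-simplices (5): [1], [2], [3], [4], [5]
  1-simplices (5): [1,4], [1,5], [2,4], [2,5], [3,4]

so the chain groups are C_0 ≅ Z^5, C_1 ≅ Z^5.

Boundary ∂_1: C_1 → C_0 sends each edge [p,q] (with p < q) to q − p. For instance
  ∂[3,4] = [4] − [3].
This gives a 5×5 integer matrix of rank 4; reducing to Smith normal form yields diagonal entries (1,1,1,1).

From H_k ≅ ker(∂_k) / im(∂_{k+1}) we obtain:

  H_0: rank C_0 − rank ∂_1 = 5 − 4 = 1, and the invariant factors of ∂_1 are all 1, so H_0 ≅ Z.
  H_1: rank ker ∂_1 − rank ∂_2 = (5 − 4) − 0 = 1, and there is no ∂_2, so H_1 ≅ Z.

As a check, the Euler characteristic is 5 − 5 = 0, which agrees with 1 − 1 = 0.

H_0 = Z,  H_1 = Z.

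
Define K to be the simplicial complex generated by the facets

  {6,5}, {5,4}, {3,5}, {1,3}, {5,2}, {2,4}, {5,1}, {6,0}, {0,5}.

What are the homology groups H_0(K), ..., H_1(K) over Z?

Fix the vertex order 0 < 1 < 2 < 3 < 4 < 5 < 6 and write every simplex with vertices in increasing order. Then dim K = 1 and the simplices of K are:

  0-simplices (7): [0], [1], [2], [3], [4], [5], [6]
  1-simplices (9): [0,5], [0,6], [1,3], [1,5], [2,4], [2,5], [3,5], [4,5], [5,6]

giving chain groups C_0 ≅ Z^7, C_1 ≅ Z^9.

The boundary map ∂_1: C_1 → C_0 maps an edge to its endpoints' difference, ∂[p,q] = q − p. For instance
  ∂[4,5] = [5] − [4].
As a 7×9 matrix over Z this has rank 6, with invariant factors (1,1,1,1,1,1).

Now H_k = ker ∂_k / im ∂_{k+1}, so:

  H_0: rank C_0 − rank ∂_1 = 7 − 6 = 1, and the invariant factors of ∂_1 are all 1, so H_0 ≅ Z.
  H_1: rank ker ∂_1 − rank ∂_2 = (9 − 6) − 0 = 3, and there is no ∂_2, so H_1 ≅ Z^3.

H_0 = Z,  H_1 = Z^3.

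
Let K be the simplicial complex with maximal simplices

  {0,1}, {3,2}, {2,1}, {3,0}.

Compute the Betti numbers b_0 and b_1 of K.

b_0 = 1, b_1 = 1.

Take the total order 0 < 1 < 2 < 3 on the vertex set. Then K (dimension 1) consists of the simplices:

  0-simplices (4): [0], [1], [2], [3]
  1-simplices (4): [0,1], [0,3], [1,2], [2,3]

so the chain groups are C_0 ≅ Z^4, C_1 ≅ Z^4.

The boundary map ∂_1: C_1 → C_0 sends each edge [p,q] (with p < q) to q − p.
This gives a 4×4 integer matrix of rank 3; reducing to Smith normal form yields diagonal entries (1,1,1).

Now H_k = ker ∂_k / im ∂_{k+1}, so:

  H_0: rank C_0 − rank ∂_1 = 4 − 3 = 1, and the invariant factors of ∂_1 are all 1, so H_0 ≅ Z.
  H_1: rank ker ∂_1 − rank ∂_2 = (4 − 3) − 0 = 1, and there is no ∂_2, so H_1 ≅ Z.

As a check, the Euler characteristic is 4 − 4 = 0, which agrees with 1 − 1 = 0.
(K is a triangulation of the circle S^1.)

Hence the Betti numbers are b_0 = 1, b_1 = 1.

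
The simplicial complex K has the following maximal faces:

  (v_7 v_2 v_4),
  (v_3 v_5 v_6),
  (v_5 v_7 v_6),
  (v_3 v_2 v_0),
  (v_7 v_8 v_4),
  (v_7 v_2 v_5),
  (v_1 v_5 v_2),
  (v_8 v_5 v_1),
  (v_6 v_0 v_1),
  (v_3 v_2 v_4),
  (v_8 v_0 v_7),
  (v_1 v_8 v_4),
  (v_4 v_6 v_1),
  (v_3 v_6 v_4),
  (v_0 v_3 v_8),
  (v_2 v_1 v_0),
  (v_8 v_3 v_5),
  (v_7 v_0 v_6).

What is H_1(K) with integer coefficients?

Fix the vertex order v_0 < v_1 < v_2 < v_3 < v_4 < v_5 < v_6 < v_7 < v_8 and write every simplex with vertices in increasing order. Then dim K = 2 and the simplices of K are:

  0-simplices (9): [v_0], [v_1], [v_2], [v_3], [v_4], [v_5], [v_6], [v_7], [v_8]
  1-simplices (27): (27 of them)
  2-simplices (18): (18 of them)

giving chain groups C_0 ≅ Z^9, C_1 ≅ Z^27, C_2 ≅ Z^18.

∂_1: C_1 → C_0 is given by ∂[p,q] = [q] − [p]. For instance
  ∂[v_2,v_5] = [v_5] − [v_2].
The resulting 9×27 matrix has rank 8, and its Smith normal form has invariant factors (1,1,1,1,1,1,1,1).

∂_2: C_2 → C_1 maps a triangle to the signed sum of its edges. For instance
  ∂[v_0,v_3,v_8] = [v_3,v_8] − [v_0,v_8] + [v_0,v_3],
  ∂[v_4,v_7,v_8] = [v_7,v_8] − [v_4,v_8] + [v_4,v_7].
As a 27×18 matrix over Z this has rank 17, with invariant factors (1,1,1,1,1,1,1,1,1,1,1,1,1,1,1,1,1).

Computing H_k = (kernel of ∂_k) / (image of ∂_{k+1}):

  H_1: rank ker ∂_1 − rank ∂_2 = (27 − 8) − 17 = 2, and the invariant factors of ∂_2 are all 1, so H_1 = Z^2.

(K is a triangulation of the torus T^2.)

H_1 ≅ Z^2.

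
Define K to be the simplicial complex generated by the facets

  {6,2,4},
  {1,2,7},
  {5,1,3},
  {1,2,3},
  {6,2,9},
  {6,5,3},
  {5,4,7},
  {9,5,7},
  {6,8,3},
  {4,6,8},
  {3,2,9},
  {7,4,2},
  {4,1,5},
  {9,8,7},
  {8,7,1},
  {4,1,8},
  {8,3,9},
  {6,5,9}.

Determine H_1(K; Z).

We work with the vertex ordering 1 < 2 < 3 < 4 < 5 < 6 < 7 < 8 < 9. The simplices of K, each written with vertices in increasing order, are:

  0-simplices (9): [1], [2], [3], [4], [5], [6], [7], [8], [9]
  1-simplices (27): (27 of them)
  2-simplices (18): [1,2,3], [1,2,7], [1,3,5], [1,4,5], [1,4,8], [1,7,8], [2,3,9], [2,4,6], [2,4,7], [2,6,9], [3,5,6], [3,6,8], [3,8,9], [4,5,7], [4,6,8], [5,6,9], [5,7,9], [7,8,9]

Hence C_0 ≅ Z^9, C_1 ≅ Z^27, C_2 ≅ Z^18.

The boundary map ∂_1: C_1 → C_0 is given by ∂[p,q] = [q] − [p].
As a 9×27 matrix over Z this has rank 8, with invariant factors (1,1,1,1,1,1,1,1).

∂_2: C_2 → C_1 acts by ∂[p,q,r] = [q,r] − [p,r] + [p,q]. For instance
  ∂[3,5,6] = [5,6] − [3,6] + [3,5],
  ∂[1,4,5] = [4,5] − [1,5] + [1,4].
The 27×18 boundary matrix has rank 18 and Smith normal form diag(1,1,1,1,1,1,1,1,1,1,1,1,1,1,1,1,1,2).

Reading off H_k = ker ∂_k / im ∂_{k+1}:

  H_1: rank ker ∂_1 − rank ∂_2 = (27 − 8) − 18 = 1, and ∂_2 has invariant factor 2 > 1, so H_1 = Z × Z/2.

(K is a triangulation of the Klein bottle.)

H_1 = Z × Z/2.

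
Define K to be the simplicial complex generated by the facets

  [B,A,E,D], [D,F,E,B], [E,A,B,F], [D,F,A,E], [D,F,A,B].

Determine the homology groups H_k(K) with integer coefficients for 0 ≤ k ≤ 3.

Take the total order A < B < D < E < F on the vertex set. Then K (dimension 3) consists of the simplices:

  0-simplices (5): A, B, D, E, F
  1-simplices (10): AB, AD, AE, AF, BD, BE, BF, DE, DF, EF
  2-simplices (10): ABD, ABE, ABF, ADE, ADF, AEF, BDE, BDF, BEF, DEF
  3-simplices (5): ABDE, ABDF, ABEF, ADEF, BDEF

so the chain groups are C_0 ≅ Z^5, C_1 ≅ Z^10, C_2 ≅ Z^10, C_3 ≅ Z^5.

∂_1: C_1 → C_0 maps an edge to its endpoints' difference, ∂[p,q] = q − p. For instance
  ∂BD = D − B.
The resulting 5×10 matrix has rank 4, and its Smith normal form has invariant factors (1,1,1,1).

∂_2: C_2 → C_1 sends each 2-simplex [p,q,r] to [q,r] − [p,r] + [p,q]. For instance
  ∂AEF = EF − AF + AE,
  ∂BDE = DE − BE + BD.
The resulting 10×10 matrix has rank 6, and its Smith normal form has invariant factors (1,1,1,1,1,1).

Boundary ∂_3: C_3 → C_2 sends each 3-simplex σ to the alternating sum Σ_i (−1)^i (σ with its i-th vertex removed). For instance
  ∂BDEF = DEF − BEF + BDF − BDE,
  ∂ABDE = BDE − ADE + ABE − ABD.
This gives a 10×5 integer matrix of rank 4; reducing to Smith normal form yields diagonal entries (1,1,1,1).

From H_k ≅ ker(∂_k) / im(∂_{k+1}) we obtain:

  H_0: rank C_0 − rank ∂_1 = 5 − 4 = 1, and the invariant factors of ∂_1 are all 1, so H_0 = Z.
  H_1: rank ker ∂_1 − rank ∂_2 = (10 − 4) − 6 = 0, and the invariant factors of ∂_2 are all 1, so H_1 = 0.
  H_2: rank ker ∂_2 − rank ∂_3 = (10 − 6) − 4 = 0, and the invariant factors of ∂_3 are all 1, so H_2 = 0.
  H_3: rank ker ∂_3 − rank ∂_4 = (5 − 4) − 0 = 1, and there is no ∂_4, so H_3 = Z.

(K is a triangulation of the 3-sphere S^3.)

H_0 = Z,  H_1 = 0,  H_2 = 0,  H_3 = Z.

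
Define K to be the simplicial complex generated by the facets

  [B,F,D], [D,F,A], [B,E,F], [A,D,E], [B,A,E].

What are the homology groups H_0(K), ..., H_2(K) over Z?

H_0 = Z,  H_1 = Z,  H_2 = 0.

We work with the vertex ordering A < B < D < E < F. The simplices of K, each written with vertices in increasing order, are:

  0-simplices (5): A, B, D, E, F
  1-simplices (10): AB, AD, AE, AF, BD, BE, BF, DE, DF, EF
  2-simplices (5): ABE, ADE, ADF, BDF, BEF

giving chain groups C_0 ≅ Z^5, C_1 ≅ Z^10, C_2 ≅ Z^5.

Boundary ∂_1: C_1 → C_0 is given by ∂[p,q] = [q] − [p].
As a 5×10 matrix over Z this has rank 4, with invariant factors (1,1,1,1).

Boundary ∂_2: C_2 → C_1 sends each 2-simplex [p,q,r] to [q,r] − [p,r] + [p,q]. For instance
  ∂ADF = DF − AF + AD,
  ∂BEF = EF − BF + BE.
As a 10×5 matrix over Z this has rank 5, with invariant factors (1,1,1,1,1).

Now H_k = ker ∂_k / im ∂_{k+1}, so:

  H_0: rank C_0 − rank ∂_1 = 5 − 4 = 1, and the invariant factors of ∂_1 are all 1, so H_0 = Z.
  H_1: rank ker ∂_1 − rank ∂_2 = (10 − 4) − 5 = 1, and the invariant factors of ∂_2 are all 1, so H_1 = Z.
  H_2: rank ker ∂_2 − rank ∂_3 = (5 − 5) − 0 = 0, and there is no ∂_3, so H_2 = 0.

As a check, the Euler characteristic is 5 − 10 + 5 = 0, which agrees with 1 − 1 + 0 = 0.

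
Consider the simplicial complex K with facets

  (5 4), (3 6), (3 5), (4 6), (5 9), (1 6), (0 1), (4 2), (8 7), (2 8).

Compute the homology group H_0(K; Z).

We work with the vertex ordering 0 < 1 < 2 < 3 < 4 < 5 < 6 < 7 < 8 < 9. The simplices of K, each written with vertices in increasing order, are:

  0-simplices (10): [0], [1], [2], [3], [4], [5], [6], [7], [8], [9]
  1-simplices (10): [0,1], [1,6], [2,4], [2,8], [3,5], [3,6], [4,5], [4,6], [5,9], [7,8]

giving chain groups C_0 ≅ Z^10, C_1 ≅ Z^10.

The boundary map ∂_1: C_1 → C_0 sends each edge [p,q] (with p < q) to q − p. For instance
  ∂[5,9] = [9] − [5].
The 10×10 boundary matrix has rank 9 and Smith normal form diag(1,1,1,1,1,1,1,1,1).

Now H_k = ker ∂_k / im ∂_{k+1}, so:

  H_0: rank C_0 − rank ∂_1 = 10 − 9 = 1, and the invariant factors of ∂_1 are all 1, so H_0 ≅ Z.

H_0 ≅ Z.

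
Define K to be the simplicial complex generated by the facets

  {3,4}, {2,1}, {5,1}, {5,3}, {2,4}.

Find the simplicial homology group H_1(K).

K has 5 vertices, 5 edges.
rank ∂_1 = 4, rank ∂_2 = 0 ⇒ b_1 = 5 − 4 − 0 = 1. So H_1 = Z.

H_1 = Z.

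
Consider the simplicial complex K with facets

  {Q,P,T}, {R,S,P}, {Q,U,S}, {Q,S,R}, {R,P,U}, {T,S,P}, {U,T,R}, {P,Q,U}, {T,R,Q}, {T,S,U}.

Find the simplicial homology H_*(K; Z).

Take the total order P < Q < R < S < T < U on the vertex set. Then K (dimension 2) consists of the simplices:

  0-simplices (6): P, Q, R, S, T, U
  1-simplices (15): PQ, PR, PS, PT, PU, QR, QS, QT, QU, RS, RT, RU, ST, SU, TU
  2-simplices (10): PQT, PQU, PRS, PRU, PST, QRS, QRT, QSU, RTU, STU

Hence C_0 ≅ Z^6, C_1 ≅ Z^15, C_2 ≅ Z^10.

The boundary map ∂_1: C_1 → C_0 is given by ∂[p,q] = [q] − [p]. For instance
  ∂RT = T − R.
This gives a 6×15 integer matrix of rank 5; reducing to Smith normal form yields diagonal entries (1,1,1,1,1).

Boundary ∂_2: C_2 → C_1 sends each 2-simplex [p,q,r] to [q,r] − [p,r] + [p,q]. For instance
  ∂PRS = RS − PS + PR,
  ∂RTU = TU − RU + RT.
The 15×10 boundary matrix has rank 10 and Smith normal form diag(1,1,1,1,1,1,1,1,1,2).

Reading off H_k = ker ∂_k / im ∂_{k+1}:

  H_0: rank C_0 − rank ∂_1 = 6 − 5 = 1, and the invariant factors of ∂_1 are all 1, so H_0 = Z.
  H_1: rank ker ∂_1 − rank ∂_2 = (15 − 5) − 10 = 0, and ∂_2 has invariant factor 2 > 1, so H_1 = Z/2.
  H_2: rank ker ∂_2 − rank ∂_3 = (10 − 10) − 0 = 0, and there is no ∂_3, so H_2 = 0.

(K is a triangulation of the real projective plane RP^2.)

H_0 ≅ Z,  H_1 ≅ Z/2,  H_2 = 0.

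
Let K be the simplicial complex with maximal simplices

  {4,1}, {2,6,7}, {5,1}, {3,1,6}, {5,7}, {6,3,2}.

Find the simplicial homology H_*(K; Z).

H_0 = Z,  H_1 = Z,  H_2 = 0.

We work with the vertex ordering 1 < 2 < 3 < 4 < 5 < 6 < 7. The simplices of K, each written with vertices in increasing order, are:

  0-simplices (7): [1], [2], [3], [4], [5], [6], [7]
  1-simplices (10): [1,3], [1,4], [1,5], [1,6], [2,3], [2,6], [2,7], [3,6], [5,7], [6,7]
  2-simplices (3): [1,3,6], [2,3,6], [2,6,7]

Hence C_0 ≅ Z^7, C_1 ≅ Z^10, C_2 ≅ Z^3.

Boundary ∂_1: C_1 → C_0 maps an edge to its endpoints' difference, ∂[p,q] = q − p.
As a 7×10 matrix over Z this has rank 6, with invariant factors (1,1,1,1,1,1).

The boundary map ∂_2: C_2 → C_1 sends each 2-simplex [p,q,r] to [q,r] − [p,r] + [p,q]. For instance
  ∂[1,3,6] = [3,6] − [1,6] + [1,3],
  ∂[2,6,7] = [6,7] − [2,7] + [2,6].
The 10×3 boundary matrix has rank 3 and Smith normal form diag(1,1,1).

Reading off H_k = ker ∂_k / im ∂_{k+1}:

  H_0: rank C_0 − rank ∂_1 = 7 − 6 = 1, and the invariant factors of ∂_1 are all 1, so H_0 = Z.
  H_1: rank ker ∂_1 − rank ∂_2 = (10 − 6) − 3 = 1, and the invariant factors of ∂_2 are all 1, so H_1 = Z.
  H_2: rank ker ∂_2 − rank ∂_3 = (3 − 3) − 0 = 0, and there is no ∂_3, so H_2 = 0.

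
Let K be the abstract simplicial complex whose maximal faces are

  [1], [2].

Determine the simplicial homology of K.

H_0 = Z^2.

Order the vertices as 1 < 2. Listing each simplex with vertices in this order, K has dimension 0 with simplices:

  0-simplices (2): [1], [2]

Hence C_0 ≅ Z^2.

Reading off H_k = ker ∂_k / im ∂_{k+1}:

  H_0: rank C_0 − rank ∂_1 = 2 − 0 = 2, and there is no ∂_1, so H_0 = Z^2.

(K is a triangulation of a set of 2 points.)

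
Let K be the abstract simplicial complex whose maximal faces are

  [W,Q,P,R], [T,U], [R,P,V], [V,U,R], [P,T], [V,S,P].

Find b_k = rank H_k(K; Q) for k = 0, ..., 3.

b_0 = 1, b_1 = 1, b_2 = 0, b_3 = 0.

Order the vertices as P < Q < R < S < T < U < V < W. Listing each simplex with vertices in this order, K has dimension 3 with simplices:

  0-simplices (8): P, Q, R, S, T, U, V, W
  1-simplices (14): PQ, PR, PS, PT, PV, PW, QR, QW, RU, RV, RW, SV, TU, UV
  2-simplices (7): PQR, PQW, PRV, PRW, PSV, QRW, RUV
  3-simplices (1): PQRW

so the chain groups are C_0 ≅ Z^8, C_1 ≅ Z^14, C_2 ≅ Z^7, C_3 ≅ Z^1.

Boundary ∂_1: C_1 → C_0 is given by ∂[p,q] = [q] − [p]. For instance
  ∂SV = V − S.
The resulting 8×14 matrix has rank 7, and its Smith normal form has invariant factors (1,1,1,1,1,1,1).

The boundary map ∂_2: C_2 → C_1 maps a triangle to the signed sum of its edges. For instance
  ∂RUV = UV − RV + RU,
  ∂PRV = RV − PV + PR.
The resulting 14×7 matrix has rank 6, and its Smith normal form has invariant factors (1,1,1,1,1,1).

The boundary map ∂_3: C_3 → C_2 sends each 3-simplex σ to the alternating sum Σ_i (−1)^i (σ with its i-th vertex removed). For instance
  ∂PQRW = QRW − PRW + PQW − PQR.
As a 7×1 matrix over Z this has rank 1, with invariant factors (1).

Computing H_k = (kernel of ∂_k) / (image of ∂_{k+1}):

  H_0: rank C_0 − rank ∂_1 = 8 − 7 = 1, and the invariant factors of ∂_1 are all 1, so H_0 = Z.
  H_1: rank ker ∂_1 − rank ∂_2 = (14 − 7) − 6 = 1, and the invariant factors of ∂_2 are all 1, so H_1 = Z.
  H_2: rank ker ∂_2 − rank ∂_3 = (7 − 6) − 1 = 0, and the invariant factors of ∂_3 are all 1, so H_2 = 0.
  H_3: rank ker ∂_3 − rank ∂_4 = (1 − 1) − 0 = 0, and there is no ∂_4, so H_3 = 0.

Hence the Betti numbers are b_0 = 1, b_1 = 1, b_2 = 0, b_3 = 0.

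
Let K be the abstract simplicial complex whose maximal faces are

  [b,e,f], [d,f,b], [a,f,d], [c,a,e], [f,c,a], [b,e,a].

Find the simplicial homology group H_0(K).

K has 6 vertices, 12 edges, 6 triangles.
rank ∂_0 = 0, rank ∂_1 = 5 ⇒ b_0 = 6 − 0 − 5 = 1; all invariant factors of ∂_1 are 1 so no torsion. So H_0 = Z.

H_0 = Z.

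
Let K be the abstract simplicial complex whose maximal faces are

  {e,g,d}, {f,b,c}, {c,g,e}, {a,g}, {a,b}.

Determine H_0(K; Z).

H_0 ≅ Z.

Take the total order a < b < c < d < e < f < g on the vertex set. Then K (dimension 2) consists of the simplices:

  0-simplices (7): a, b, c, d, e, f, g
  1-simplices (10): ab, ag, bc, bf, ce, cf, cg, de, dg, eg
  2-simplices (3): bcf, ceg, deg

giving chain groups C_0 ≅ Z^7, C_1 ≅ Z^10, C_2 ≅ Z^3.

Boundary ∂_1: C_1 → C_0 maps an edge to its endpoints' difference, ∂[p,q] = q − p.
The resulting 7×10 matrix has rank 6, and its Smith normal form has invariant factors (1,1,1,1,1,1).

The boundary map ∂_2: C_2 → C_1 maps a triangle to the signed sum of its edges. For instance
  ∂deg = eg − dg + de,
  ∂ceg = eg − cg + ce.
The 10×3 boundary matrix has rank 3 and Smith normal form diag(1,1,1).

Computing H_k = (kernel of ∂_k) / (image of ∂_{k+1}):

  H_0: rank C_0 − rank ∂_1 = 7 − 6 = 1, and the invariant factors of ∂_1 are all 1, so H_0 ≅ Z.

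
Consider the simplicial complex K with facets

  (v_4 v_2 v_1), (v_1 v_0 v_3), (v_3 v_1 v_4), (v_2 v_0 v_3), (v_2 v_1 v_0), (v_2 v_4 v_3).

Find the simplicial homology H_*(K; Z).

H_0 = Z,  H_1 = 0,  H_2 = Z.

Take the total order v_0 < v_1 < v_2 < v_3 < v_4 on the vertex set. Then K (dimension 2) consists of the simplices:

  0-simplices (5): [v_0], [v_1], [v_2], [v_3], [v_4]
  1-simplices (9): [v_0,v_1], [v_0,v_2], [v_0,v_3], [v_1,v_2], [v_1,v_3], [v_1,v_4], [v_2,v_3], [v_2,v_4], [v_3,v_4]
  2-simplices (6): [v_0,v_1,v_2], [v_0,v_1,v_3], [v_0,v_2,v_3], [v_1,v_2,v_4], [v_1,v_3,v_4], [v_2,v_3,v_4]

giving chain groups C_0 ≅ Z^5, C_1 ≅ Z^9, C_2 ≅ Z^6.

∂_1: C_1 → C_0 sends each edge [p,q] (with p < q) to q − p. For instance
  ∂[v_1,v_2] = [v_2] − [v_1].
As a 5×9 matrix over Z this has rank 4, with invariant factors (1,1,1,1).

The boundary map ∂_2: C_2 → C_1 acts by ∂[p,q,r] = [q,r] − [p,r] + [p,q]. For instance
  ∂[v_1,v_3,v_4] = [v_3,v_4] − [v_1,v_4] + [v_1,v_3],
  ∂[v_0,v_2,v_3] = [v_2,v_3] − [v_0,v_3] + [v_0,v_2].
This gives a 9×6 integer matrix of rank 5; reducing to Smith normal form yields diagonal entries (1,1,1,1,1).

From H_k ≅ ker(∂_k) / im(∂_{k+1}) we obtain:

  H_0: rank C_0 − rank ∂_1 = 5 − 4 = 1, and the invariant factors of ∂_1 are all 1, so H_0 ≅ Z.
  H_1: rank ker ∂_1 − rank ∂_2 = (9 − 4) − 5 = 0, and the invariant factors of ∂_2 are all 1, so H_1 ≅ 0.
  H_2: rank ker ∂_2 − rank ∂_3 = (6 − 5) − 0 = 1, and there is no ∂_3, so H_2 ≅ Z.

As a check, the Euler characteristic is 5 − 9 + 6 = 2, which agrees with 1 − 0 + 1 = 2.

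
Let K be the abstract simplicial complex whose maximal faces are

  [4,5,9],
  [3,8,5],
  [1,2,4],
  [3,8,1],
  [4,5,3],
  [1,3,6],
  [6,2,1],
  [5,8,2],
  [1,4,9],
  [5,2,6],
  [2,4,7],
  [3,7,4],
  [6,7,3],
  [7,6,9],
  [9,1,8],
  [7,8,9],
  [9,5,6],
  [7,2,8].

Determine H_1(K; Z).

H_1 ≅ Z^2.

We work with the vertex ordering 1 < 2 < 3 < 4 < 5 < 6 < 7 < 8 < 9. The simplices of K, each written with vertices in increasing order, are:

  0-simplices (9): [1], [2], [3], [4], [5], [6], [7], [8], [9]
  1-simplices (27): (27 of them)
  2-simplices (18): [1,2,4], [1,2,6], [1,3,6], [1,3,8], [1,4,9], [1,8,9], [2,4,7], [2,5,6], [2,5,8], [2,7,8], [3,4,5], [3,4,7], [3,5,8], [3,6,7], [4,5,9], [5,6,9], [6,7,9], [7,8,9]

giving chain groups C_0 ≅ Z^9, C_1 ≅ Z^27, C_2 ≅ Z^18.

∂_1: C_1 → C_0 sends each edge [p,q] (with p < q) to q − p.
This gives a 9×27 integer matrix of rank 8; reducing to Smith normal form yields diagonal entries (1,1,1,1,1,1,1,1).

The boundary map ∂_2: C_2 → C_1 maps a triangle to the signed sum of its edges. For instance
  ∂[1,4,9] = [4,9] − [1,9] + [1,4],
  ∂[2,7,8] = [7,8] − [2,8] + [2,7].
This gives a 27×18 integer matrix of rank 17; reducing to Smith normal form yields diagonal entries (1,1,1,1,1,1,1,1,1,1,1,1,1,1,1,1,1).

Reading off H_k = ker ∂_k / im ∂_{k+1}:

  H_1: rank ker ∂_1 − rank ∂_2 = (27 − 8) − 17 = 2, and the invariant factors of ∂_2 are all 1, so H_1 ≅ Z^2.

(K is a triangulation of the torus T^2.)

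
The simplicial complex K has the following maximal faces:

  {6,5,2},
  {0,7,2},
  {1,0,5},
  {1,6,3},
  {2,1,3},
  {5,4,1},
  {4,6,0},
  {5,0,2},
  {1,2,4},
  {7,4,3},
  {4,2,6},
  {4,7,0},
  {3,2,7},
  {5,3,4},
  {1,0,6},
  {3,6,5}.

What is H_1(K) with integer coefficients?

H_1 = Z^2.

K has 8 vertices, 24 edges, 16 triangles.
rank ∂_1 = 7, rank ∂_2 = 15 ⇒ b_1 = 24 − 7 − 15 = 2; all invariant factors of ∂_2 are 1 so no torsion. So H_1 ≅ Z^2.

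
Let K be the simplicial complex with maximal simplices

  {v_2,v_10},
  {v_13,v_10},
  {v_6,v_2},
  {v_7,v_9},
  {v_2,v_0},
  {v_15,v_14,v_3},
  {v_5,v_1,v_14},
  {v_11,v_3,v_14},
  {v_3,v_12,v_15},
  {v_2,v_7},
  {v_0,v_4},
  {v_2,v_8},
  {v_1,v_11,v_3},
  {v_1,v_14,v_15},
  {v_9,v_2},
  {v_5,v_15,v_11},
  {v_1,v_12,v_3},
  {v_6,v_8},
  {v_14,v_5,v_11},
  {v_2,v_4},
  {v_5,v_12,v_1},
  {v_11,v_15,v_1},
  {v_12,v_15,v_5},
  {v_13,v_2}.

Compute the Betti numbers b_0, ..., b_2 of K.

b_0 = 2, b_1 = 4, b_2 = 0.

Fix the vertex order v_0 < v_1 < v_2 < v_3 < v_4 < v_5 < v_6 < v_7 < v_8 < v_9 < v_10 < v_11 < v_12 < v_13 < v_14 < v_15 and write every simplex with vertices in increasing order. Then dim K = 2 and the simplices of K are:

  0-simplices (16): [v_0], [v_1], [v_2], [v_3], [v_4], [v_5], [v_6], [v_7], [v_8], [v_9], [v_10], [v_11], [v_12], [v_13], [v_14], [v_15]
  1-simplices (30): (30 of them)
  2-simplices (12): (12 of them)

giving chain groups C_0 ≅ Z^16, C_1 ≅ Z^30, C_2 ≅ Z^12.

The boundary map ∂_1: C_1 → C_0 is given by ∂[p,q] = [q] − [p].
As a 16×30 matrix over Z this has rank 14, with invariant factors (1,1,1,1,1,1,1,1,1,1,1,1,1,1).

The boundary map ∂_2: C_2 → C_1 sends each 2-simplex [p,q,r] to [q,r] − [p,r] + [p,q]. For instance
  ∂[v_1,v_3,v_12] = [v_3,v_12] − [v_1,v_12] + [v_1,v_3],
  ∂[v_1,v_3,v_11] = [v_3,v_11] − [v_1,v_11] + [v_1,v_3].
The 30×12 boundary matrix has rank 12 and Smith normal form diag(1,1,1,1,1,1,1,1,1,1,1,2).

Reading off H_k = ker ∂_k / im ∂_{k+1}:

  H_0: rank C_0 − rank ∂_1 = 16 − 14 = 2, and the invariant factors of ∂_1 are all 1, so H_0 = Z^2.
  H_1: rank ker ∂_1 − rank ∂_2 = (30 − 14) − 12 = 4, and ∂_2 has invariant factor 2 > 1, so H_1 = Z^4 × Z/2.
  H_2: rank ker ∂_2 − rank ∂_3 = (12 − 12) − 0 = 0, and there is no ∂_3, so H_2 = 0.

(K is a triangulation of the disjoint union of the real projective plane RP^2 and a wedge of 4 circles.)

Hence the Betti numbers are b_0 = 2, b_1 = 4, b_2 = 0.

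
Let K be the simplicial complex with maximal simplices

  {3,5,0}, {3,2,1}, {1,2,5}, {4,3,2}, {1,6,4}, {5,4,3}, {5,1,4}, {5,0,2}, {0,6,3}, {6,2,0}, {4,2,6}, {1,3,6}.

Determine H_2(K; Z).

H_2 = 0.

Order the vertices as 0 < 1 < 2 < 3 < 4 < 5 < 6. Listing each simplex with vertices in this order, K has dimension 2 with simplices:

  0-simplices (7): [0], [1], [2], [3], [4], [5], [6]
  1-simplices (18): [0,2], [0,3], [0,5], [0,6], [1,2], [1,3], [1,4], [1,5], [1,6], [2,3], [2,4], [2,5], [2,6], [3,4], [3,5], [3,6], [4,5], [4,6]
  2-simplices (12): [0,2,5], [0,2,6], [0,3,5], [0,3,6], [1,2,3], [1,2,5], [1,3,6], [1,4,5], [1,4,6], [2,3,4], [2,4,6], [3,4,5]

giving chain groups C_0 ≅ Z^7, C_1 ≅ Z^18, C_2 ≅ Z^12.

∂_1: C_1 → C_0 sends each edge [p,q] (with p < q) to q − p. For instance
  ∂[1,6] = [6] − [1].
As a 7×18 matrix over Z this has rank 6, with invariant factors (1,1,1,1,1,1).

Boundary ∂_2: C_2 → C_1 maps a triangle to the signed sum of its edges. For instance
  ∂[1,2,5] = [2,5] − [1,5] + [1,2],
  ∂[3,4,5] = [4,5] − [3,5] + [3,4].
This gives a 18×12 integer matrix of rank 12; reducing to Smith normal form yields diagonal entries (1,1,1,1,1,1,1,1,1,1,1,2).

From H_k ≅ ker(∂_k) / im(∂_{k+1}) we obtain:

  H_2: rank ker ∂_2 − rank ∂_3 = (12 − 12) − 0 = 0, and there is no ∂_3, so H_2 = 0.

(K is a triangulation of the real projective plane RP^2.)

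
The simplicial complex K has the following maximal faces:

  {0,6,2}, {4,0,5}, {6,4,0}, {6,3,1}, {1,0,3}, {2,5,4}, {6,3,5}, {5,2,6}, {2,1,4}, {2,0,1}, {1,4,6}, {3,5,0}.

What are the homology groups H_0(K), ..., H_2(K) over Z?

K has 7 vertices, 18 edges, 12 triangles.
rank ∂_0 = 0, rank ∂_1 = 6 ⇒ b_0 = 7 − 0 − 6 = 1; all invariant factors of ∂_1 are 1 so no torsion. So H_0 = Z.
rank ∂_1 = 6, rank ∂_2 = 12 ⇒ b_1 = 18 − 6 − 12 = 0; ∂_2 has invariant factor(s) [2] giving torsion. So H_1 = Z/2.
rank ∂_2 = 12, rank ∂_3 = 0 ⇒ b_2 = 12 − 12 − 0 = 0. So H_2 = 0.

H_0 = Z,  H_1 = Z/2,  H_2 = 0.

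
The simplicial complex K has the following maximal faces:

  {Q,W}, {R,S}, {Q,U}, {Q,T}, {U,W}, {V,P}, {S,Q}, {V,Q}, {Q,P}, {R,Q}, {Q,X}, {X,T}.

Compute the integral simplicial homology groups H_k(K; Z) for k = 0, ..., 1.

H_0 ≅ Z,  H_1 ≅ Z^4.

K has 9 vertices, 12 edges.
rank ∂_0 = 0, rank ∂_1 = 8 ⇒ b_0 = 9 − 0 − 8 = 1; all invariant factors of ∂_1 are 1 so no torsion. So H_0 = Z.
rank ∂_1 = 8, rank ∂_2 = 0 ⇒ b_1 = 12 − 8 − 0 = 4. So H_1 = Z^4.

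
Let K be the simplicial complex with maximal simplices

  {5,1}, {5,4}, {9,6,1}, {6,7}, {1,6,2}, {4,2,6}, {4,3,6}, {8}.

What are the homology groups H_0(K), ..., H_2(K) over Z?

Fix the vertex order 1 < 2 < 3 < 4 < 5 < 6 < 7 < 8 < 9 and write every simplex with vertices in increasing order. Then dim K = 2 and the simplices of K are:

  0-simplices (9): [1], [2], [3], [4], [5], [6], [7], [8], [9]
  1-simplices (12): [1,2], [1,5], [1,6], [1,9], [2,4], [2,6], [3,4], [3,6], [4,5], [4,6], [6,7], [6,9]
  2-simplices (4): [1,2,6], [1,6,9], [2,4,6], [3,4,6]

so the chain groups are C_0 ≅ Z^9, C_1 ≅ Z^12, C_2 ≅ Z^4.

∂_1: C_1 → C_0 sends each edge [p,q] (with p < q) to q − p.
The resulting 9×12 matrix has rank 7, and its Smith normal form has invariant factors (1,1,1,1,1,1,1).

The boundary map ∂_2: C_2 → C_1 sends each 2-simplex [p,q,r] to [q,r] − [p,r] + [p,q]. For instance
  ∂[2,4,6] = [4,6] − [2,6] + [2,4],
  ∂[3,4,6] = [4,6] − [3,6] + [3,4].
This gives a 12×4 integer matrix of rank 4; reducing to Smith normal form yields diagonal entries (1,1,1,1).

From H_k ≅ ker(∂_k) / im(∂_{k+1}) we obtain:

  H_0: rank C_0 − rank ∂_1 = 9 − 7 = 2, and the invariant factors of ∂_1 are all 1, so H_0 ≅ Z^2.
  H_1: rank ker ∂_1 − rank ∂_2 = (12 − 7) − 4 = 1, and the invariant factors of ∂_2 are all 1, so H_1 ≅ Z.
  H_2: rank ker ∂_2 − rank ∂_3 = (4 − 4) − 0 = 0, and there is no ∂_3, so H_2 ≅ 0.

As a check, the Euler characteristic is 9 − 12 + 4 = 1, which agrees with 2 − 1 + 0 = 1.

H_0 ≅ Z^2,  H_1 ≅ Z,  H_2 = 0.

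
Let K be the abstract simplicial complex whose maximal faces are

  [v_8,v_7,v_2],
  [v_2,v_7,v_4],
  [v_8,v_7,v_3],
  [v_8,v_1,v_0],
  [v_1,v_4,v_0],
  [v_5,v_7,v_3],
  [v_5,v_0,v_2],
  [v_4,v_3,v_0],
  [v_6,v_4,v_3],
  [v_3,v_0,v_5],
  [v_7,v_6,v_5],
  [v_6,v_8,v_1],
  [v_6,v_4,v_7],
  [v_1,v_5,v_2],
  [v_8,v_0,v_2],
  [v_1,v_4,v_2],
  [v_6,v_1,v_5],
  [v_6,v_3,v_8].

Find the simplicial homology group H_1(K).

Order the vertices as v_0 < v_1 < v_2 < v_3 < v_4 < v_5 < v_6 < v_7 < v_8. Listing each simplex with vertices in this order, K has dimension 2 with simplices:

  0-simplices (9): [v_0], [v_1], [v_2], [v_3], [v_4], [v_5], [v_6], [v_7], [v_8]
  1-simplices (27): (27 of them)
  2-simplices (18): (18 of them)

so the chain groups are C_0 ≅ Z^9, C_1 ≅ Z^27, C_2 ≅ Z^18.

∂_1: C_1 → C_0 sends each edge [p,q] (with p < q) to q − p.
The resulting 9×27 matrix has rank 8, and its Smith normal form has invariant factors (1,1,1,1,1,1,1,1).

∂_2: C_2 → C_1 maps a triangle to the signed sum of its edges. For instance
  ∂[v_3,v_7,v_8] = [v_7,v_8] − [v_3,v_8] + [v_3,v_7],
  ∂[v_1,v_6,v_8] = [v_6,v_8] − [v_1,v_8] + [v_1,v_6].
This gives a 27×18 integer matrix of rank 18; reducing to Smith normal form yields diagonal entries (1,1,1,1,1,1,1,1,1,1,1,1,1,1,1,1,1,2).

Now H_k = ker ∂_k / im ∂_{k+1}, so:

  H_1: rank ker ∂_1 − rank ∂_2 = (27 − 8) − 18 = 1, and ∂_2 has invariant factor 2 > 1, so H_1 ≅ Z ⊕ Z/2.

H_1 ≅ Z ⊕ Z/2.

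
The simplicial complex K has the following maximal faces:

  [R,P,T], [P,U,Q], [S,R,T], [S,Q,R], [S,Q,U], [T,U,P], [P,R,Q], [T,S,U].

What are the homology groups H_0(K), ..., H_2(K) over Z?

Take the total order P < Q < R < S < T < U on the vertex set. Then K (dimension 2) consists of the simplices:

  0-simplices (6): P, Q, R, S, T, U
  1-simplices (12): PQ, PR, PT, PU, QR, QS, QU, RS, RT, ST, SU, TU
  2-simplices (8): PQR, PQU, PRT, PTU, QRS, QSU, RST, STU

Hence C_0 ≅ Z^6, C_1 ≅ Z^12, C_2 ≅ Z^8.

Boundary ∂_1: C_1 → C_0 maps an edge to its endpoints' difference, ∂[p,q] = q − p. For instance
  ∂SU = U − S.
The 6×12 boundary matrix has rank 5 and Smith normal form diag(1,1,1,1,1).

Boundary ∂_2: C_2 → C_1 maps a triangle to the signed sum of its edges. For instance
  ∂QRS = RS − QS + QR,
  ∂PQU = QU − PU + PQ.
The resulting 12×8 matrix has rank 7, and its Smith normal form has invariant factors (1,1,1,1,1,1,1).

From H_k ≅ ker(∂_k) / im(∂_{k+1}) we obtain:

  H_0: rank C_0 − rank ∂_1 = 6 − 5 = 1, and the invariant factors of ∂_1 are all 1, so H_0 ≅ Z.
  H_1: rank ker ∂_1 − rank ∂_2 = (12 − 5) − 7 = 0, and the invariant factors of ∂_2 are all 1, so H_1 ≅ 0.
  H_2: rank ker ∂_2 − rank ∂_3 = (8 − 7) − 0 = 1, and there is no ∂_3, so H_2 ≅ Z.

As a check, the Euler characteristic is 6 − 12 + 8 = 2, which agrees with 1 − 0 + 1 = 2.

H_0 ≅ Z,  H_1 = 0,  H_2 ≅ Z.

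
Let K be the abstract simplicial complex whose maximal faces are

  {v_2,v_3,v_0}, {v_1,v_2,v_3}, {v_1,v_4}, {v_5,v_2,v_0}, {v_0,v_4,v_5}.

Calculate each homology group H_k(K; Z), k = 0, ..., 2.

H_0 ≅ Z,  H_1 ≅ Z,  H_2 = 0.

Take the total order v_0 < v_1 < v_2 < v_3 < v_4 < v_5 on the vertex set. Then K (dimension 2) consists of the simplices:

  0-simplices (6): [v_0], [v_1], [v_2], [v_3], [v_4], [v_5]
  1-simplices (10): [v_0,v_2], [v_0,v_3], [v_0,v_4], [v_0,v_5], [v_1,v_2], [v_1,v_3], [v_1,v_4], [v_2,v_3], [v_2,v_5], [v_4,v_5]
  2-simplices (4): [v_0,v_2,v_3], [v_0,v_2,v_5], [v_0,v_4,v_5], [v_1,v_2,v_3]

giving chain groups C_0 ≅ Z^6, C_1 ≅ Z^10, C_2 ≅ Z^4.

∂_1: C_1 → C_0 is given by ∂[p,q] = [q] − [p]. For instance
  ∂[v_1,v_2] = [v_2] − [v_1].
The 6×10 boundary matrix has rank 5 and Smith normal form diag(1,1,1,1,1).

Boundary ∂_2: C_2 → C_1 acts by ∂[p,q,r] = [q,r] − [p,r] + [p,q]. For instance
  ∂[v_1,v_2,v_3] = [v_2,v_3] − [v_1,v_3] + [v_1,v_2],
  ∂[v_0,v_2,v_5] = [v_2,v_5] − [v_0,v_5] + [v_0,v_2].
The 10×4 boundary matrix has rank 4 and Smith normal form diag(1,1,1,1).

Reading off H_k = ker ∂_k / im ∂_{k+1}:

  H_0: rank C_0 − rank ∂_1 = 6 − 5 = 1, and the invariant factors of ∂_1 are all 1, so H_0 ≅ Z.
  H_1: rank ker ∂_1 − rank ∂_2 = (10 − 5) − 4 = 1, and the invariant factors of ∂_2 are all 1, so H_1 ≅ Z.
  H_2: rank ker ∂_2 − rank ∂_3 = (4 − 4) − 0 = 0, and there is no ∂_3, so H_2 ≅ 0.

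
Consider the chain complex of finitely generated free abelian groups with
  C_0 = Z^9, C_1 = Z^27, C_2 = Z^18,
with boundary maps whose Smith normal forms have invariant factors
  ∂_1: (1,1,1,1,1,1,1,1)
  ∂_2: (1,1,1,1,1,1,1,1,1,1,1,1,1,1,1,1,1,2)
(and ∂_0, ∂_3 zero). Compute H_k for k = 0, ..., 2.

H_0 ≅ Z,  H_1 ≅ Z ⊕ Z/2,  H_2 = 0.

H_0: b_0 = 9 − 0 − 8 = 1; torsion from ∂_1 factors > 1: none. So H_0 ≅ Z.
H_1: b_1 = 27 − 8 − 18 = 1; torsion from ∂_2 factors > 1: [2]. So H_1 ≅ Z ⊕ Z/2.
H_2: b_2 = 18 − 18 − 0 = 0; torsion from ∂_3 factors > 1: none. So H_2 ≅ 0.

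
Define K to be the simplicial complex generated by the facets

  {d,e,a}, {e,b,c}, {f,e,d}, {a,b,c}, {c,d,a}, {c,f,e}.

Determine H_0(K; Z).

Order the vertices as a < b < c < d < e < f. Listing each simplex with vertices in this order, K has dimension 2 with simplices:

  0-simplices (6): a, b, c, d, e, f
  1-simplices (12): ab, ac, ad, ae, bc, be, cd, ce, cf, de, df, ef
  2-simplices (6): abc, acd, ade, bce, cef, def

so the chain groups are C_0 ≅ Z^6, C_1 ≅ Z^12, C_2 ≅ Z^6.

Boundary ∂_1: C_1 → C_0 maps an edge to its endpoints' difference, ∂[p,q] = q − p.
As a 6×12 matrix over Z this has rank 5, with invariant factors (1,1,1,1,1).

Boundary ∂_2: C_2 → C_1 acts by ∂[p,q,r] = [q,r] − [p,r] + [p,q]. For instance
  ∂acd = cd − ad + ac,
  ∂ade = de − ae + ad.
The resulting 12×6 matrix has rank 6, and its Smith normal form has invariant factors (1,1,1,1,1,1).

Reading off H_k = ker ∂_k / im ∂_{k+1}:

  H_0: rank C_0 − rank ∂_1 = 6 − 5 = 1, and the invariant factors of ∂_1 are all 1, so H_0 ≅ Z.

H_0 ≅ Z.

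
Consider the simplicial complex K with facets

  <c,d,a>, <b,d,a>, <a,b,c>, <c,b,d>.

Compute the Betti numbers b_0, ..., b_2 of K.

b_0 = 1, b_1 = 0, b_2 = 1.

Order the vertices as a < b < c < d. Listing each simplex with vertices in this order, K has dimension 2 with simplices:

  0-simplices (4): a, b, c, d
  1-simplices (6): ab, ac, ad, bc, bd, cd
  2-simplices (4): abc, abd, acd, bcd

so the chain groups are C_0 ≅ Z^4, C_1 ≅ Z^6, C_2 ≅ Z^4.

Boundary ∂_1: C_1 → C_0 sends each edge [p,q] (with p < q) to q − p. For instance
  ∂ad = d − a.
The resulting 4×6 matrix has rank 3, and its Smith normal form has invariant factors (1,1,1).

The boundary map ∂_2: C_2 → C_1 sends each 2-simplex [p,q,r] to [q,r] − [p,r] + [p,q]. For instance
  ∂acd = cd − ad + ac,
  ∂bcd = cd − bd + bc.
The 6×4 boundary matrix has rank 3 and Smith normal form diag(1,1,1).

From H_k ≅ ker(∂_k) / im(∂_{k+1}) we obtain:

  H_0: rank C_0 − rank ∂_1 = 4 − 3 = 1, and the invariant factors of ∂_1 are all 1, so H_0 = Z.
  H_1: rank ker ∂_1 − rank ∂_2 = (6 − 3) − 3 = 0, and the invariant factors of ∂_2 are all 1, so H_1 = 0.
  H_2: rank ker ∂_2 − rank ∂_3 = (4 − 3) − 0 = 1, and there is no ∂_3, so H_2 = Z.

Hence the Betti numbers are b_0 = 1, b_1 = 0, b_2 = 1.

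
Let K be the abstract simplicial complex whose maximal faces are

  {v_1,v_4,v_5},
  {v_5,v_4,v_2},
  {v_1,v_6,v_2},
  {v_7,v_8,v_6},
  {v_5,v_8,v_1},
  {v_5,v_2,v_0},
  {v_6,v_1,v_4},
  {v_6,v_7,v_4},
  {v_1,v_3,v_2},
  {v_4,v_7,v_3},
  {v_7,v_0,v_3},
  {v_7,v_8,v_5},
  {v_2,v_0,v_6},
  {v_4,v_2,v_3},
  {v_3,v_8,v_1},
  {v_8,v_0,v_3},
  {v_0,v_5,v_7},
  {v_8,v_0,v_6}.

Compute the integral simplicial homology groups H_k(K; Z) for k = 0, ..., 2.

Take the total order v_0 < v_1 < v_2 < v_3 < v_4 < v_5 < v_6 < v_7 < v_8 on the vertex set. Then K (dimension 2) consists of the simplices:

  0-simplices (9): [v_0], [v_1], [v_2], [v_3], [v_4], [v_5], [v_6], [v_7], [v_8]
  1-simplices (27): (27 of them)
  2-simplices (18): (18 of them)

so the chain groups are C_0 ≅ Z^9, C_1 ≅ Z^27, C_2 ≅ Z^18.

∂_1: C_1 → C_0 maps an edge to its endpoints' difference, ∂[p,q] = q − p. For instance
  ∂[v_2,v_4] = [v_4] − [v_2].
As a 9×27 matrix over Z this has rank 8, with invariant factors (1,1,1,1,1,1,1,1).

∂_2: C_2 → C_1 maps a triangle to the signed sum of its edges. For instance
  ∂[v_0,v_3,v_8] = [v_3,v_8] − [v_0,v_8] + [v_0,v_3],
  ∂[v_0,v_6,v_8] = [v_6,v_8] − [v_0,v_8] + [v_0,v_6].
The 27×18 boundary matrix has rank 18 and Smith normal form diag(1,1,1,1,1,1,1,1,1,1,1,1,1,1,1,1,1,2).

Reading off H_k = ker ∂_k / im ∂_{k+1}:

  H_0: rank C_0 − rank ∂_1 = 9 − 8 = 1, and the invariant factors of ∂_1 are all 1, so H_0 = Z.
  H_1: rank ker ∂_1 − rank ∂_2 = (27 − 8) − 18 = 1, and ∂_2 has invariant factor 2 > 1, so H_1 = Z × Z/2.
  H_2: rank ker ∂_2 − rank ∂_3 = (18 − 18) − 0 = 0, and there is no ∂_3, so H_2 = 0.

H_0 = Z,  H_1 = Z × Z/2,  H_2 = 0.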